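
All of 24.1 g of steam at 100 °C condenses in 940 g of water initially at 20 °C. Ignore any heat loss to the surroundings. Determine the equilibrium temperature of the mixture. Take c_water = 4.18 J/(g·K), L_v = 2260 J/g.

Energy conservation, ΣQ = 0:
latent heat released on condensation: 24.1×2260 = 54466
  condensate cools 100→T: 24.1×4.18×(T − 100) = 100.74(T − 100)
  original water: 3929.2(T − 20)
4029.9 T = 54466 + 10074 + 78584 = 143124
T ≈ 35.52 °C, under the boiling point, so the assumption holds.

T_f ≈ 35.5 °C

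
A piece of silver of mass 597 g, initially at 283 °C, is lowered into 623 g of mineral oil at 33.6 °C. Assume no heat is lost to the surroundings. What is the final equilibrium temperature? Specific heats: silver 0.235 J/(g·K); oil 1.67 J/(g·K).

T_f is the heat-capacity-weighted average of the initial temperatures:
T_f = (140.29×283 + 1040.4×33.6) / (140.29 + 1040.4)
    = 74661 / 1180.7 ≈ 63.23 °C

T_f ≈ 63.2 °C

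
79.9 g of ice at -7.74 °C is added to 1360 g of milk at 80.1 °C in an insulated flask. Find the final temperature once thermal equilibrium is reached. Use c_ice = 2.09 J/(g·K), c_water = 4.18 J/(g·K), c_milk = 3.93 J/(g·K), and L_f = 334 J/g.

T_f ≈ 70.5 °C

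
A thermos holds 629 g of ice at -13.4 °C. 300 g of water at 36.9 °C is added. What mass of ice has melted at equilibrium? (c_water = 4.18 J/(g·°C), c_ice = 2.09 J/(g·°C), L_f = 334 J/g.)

Water can give up m c ΔT = 300·4.18·36.9 = 46273 J before reaching 0 °C.
Of that, 629·2.09·13.4 = 17616 J goes to bring the ice to 0 °C, leaving 28657 J.
Melting all 629 g of ice would need 629·334 = 210086 J.
That's not enough to melt it all — equilibrium is at 0 °C with ice remaining.
m_melt = 28657 / L_f = 85.8 g.

m_melted ≈ 85.8 g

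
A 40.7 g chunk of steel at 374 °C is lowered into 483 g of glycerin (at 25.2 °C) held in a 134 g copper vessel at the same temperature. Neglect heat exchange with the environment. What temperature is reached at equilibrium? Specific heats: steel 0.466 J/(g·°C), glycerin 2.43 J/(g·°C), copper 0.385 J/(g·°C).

T_f ≈ 30.5 °C

Taking heat into each body as positive, Σ m c ΔT = 0:
40.7×0.466×(T − 374) + 483×2.43×(T − 25.2) + 134×0.385×(T − 25.2) = 0
(18.97 + 1173.7 + 51.59) T = 18.97×374 + 1173.7×25.2 + 51.59×25.2
T ≈ 30.52 °C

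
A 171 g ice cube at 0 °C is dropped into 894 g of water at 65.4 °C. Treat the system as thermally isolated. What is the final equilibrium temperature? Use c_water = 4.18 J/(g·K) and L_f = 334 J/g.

Net heat exchanged in the isolated system is zero:
latent heat to melt: 171×334 = 57114; meltwater 0→T: 171×4.18×T = 714.78 T; water: 3736.9(T − 65.4)
4451.7 T = 244395 − 57114 = 187281
T ≈ 42.07 °C. Since T > 0 °C, the all-ice-melts assumption holds.

T_f ≈ 42.1 °C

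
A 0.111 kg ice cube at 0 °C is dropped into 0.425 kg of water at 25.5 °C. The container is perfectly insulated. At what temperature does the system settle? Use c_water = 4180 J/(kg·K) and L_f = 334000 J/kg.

Sum of m c ΔT and latent-heat terms is zero:
melt ice: 0.111×334000 = 37074; meltwater 0→T: 0.111×4180×T = 463.98 T; water cools: 0.425×4180×(T − 25.5) = 1776.5(T − 25.5)
2240.5 T = 45301 − 37074 = 8226.8
T ≈ 3.67 °C. Since T > 0 °C, the all-ice-melts assumption holds.

T_f ≈ 3.7 °C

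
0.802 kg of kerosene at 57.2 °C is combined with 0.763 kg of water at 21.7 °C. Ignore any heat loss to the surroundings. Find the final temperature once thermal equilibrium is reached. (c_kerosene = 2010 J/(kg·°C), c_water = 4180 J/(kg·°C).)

T_f ≈ 33.6 °C

Let T be the final temperature. ΣQ_i = 0:
0.802×2010×(T − 57.2) + 0.763×4180×(T − 21.7) = 0
(1612 + 3189.3) T = 1612×57.2 + 3189.3×21.7
T = 161416/4801.4 ≈ 33.62 °C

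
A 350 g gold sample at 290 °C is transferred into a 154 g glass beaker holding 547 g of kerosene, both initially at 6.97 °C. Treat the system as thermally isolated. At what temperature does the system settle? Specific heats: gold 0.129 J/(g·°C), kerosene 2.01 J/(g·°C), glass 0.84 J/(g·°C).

T_f ≈ 17.0 °C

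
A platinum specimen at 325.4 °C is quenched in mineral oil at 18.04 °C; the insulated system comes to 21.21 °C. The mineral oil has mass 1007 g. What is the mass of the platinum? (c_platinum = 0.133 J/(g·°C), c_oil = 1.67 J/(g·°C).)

m ≈ 132 g

|Q_platinum| = |Q_oil|:
m×0.133×(325.4 − 21.21) = 1007×1.67×(21.21 − 18.04)
40.46 m = 5331  ⇒  m ≈ 131.8 g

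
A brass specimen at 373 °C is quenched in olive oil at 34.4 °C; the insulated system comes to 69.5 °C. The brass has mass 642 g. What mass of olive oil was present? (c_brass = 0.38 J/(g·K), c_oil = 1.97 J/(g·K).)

|Q_brass| = |Q_oil|:
642×0.38×(373 − 69.5) = m×1.97×(69.5 − 34.4)
69.15 m = 74042  ⇒  m ≈ 1071 g

m ≈ 1070 g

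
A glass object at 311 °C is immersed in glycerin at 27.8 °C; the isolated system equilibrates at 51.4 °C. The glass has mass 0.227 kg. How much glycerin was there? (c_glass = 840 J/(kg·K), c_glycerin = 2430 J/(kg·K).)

m ≈ 0.863 kg

Taking heat into each body as positive, Σ m c ΔT = 0:
0.227×840×(51.4 − 311) + m×2430×(51.4 − 27.8) = 0
57348 m = 49501
m = 49501/57348 ≈ 0.8632 kg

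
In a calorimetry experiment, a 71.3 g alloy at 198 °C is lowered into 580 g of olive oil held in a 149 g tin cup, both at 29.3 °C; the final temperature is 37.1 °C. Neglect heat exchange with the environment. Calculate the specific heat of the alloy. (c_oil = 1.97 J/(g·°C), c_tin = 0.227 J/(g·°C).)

Conservation of energy gives ΣQ = 0:
71.3·c·(37.1 − 198) + 580·1.97·(37.1 − 29.3) + 149·0.227·(37.1 − 29.3) = 0
-11472 c = -9176.1
c = -9176.1/-11472 ≈ 0.7999 J/(g·°C)

c ≈ 0.8 J/(g·°C)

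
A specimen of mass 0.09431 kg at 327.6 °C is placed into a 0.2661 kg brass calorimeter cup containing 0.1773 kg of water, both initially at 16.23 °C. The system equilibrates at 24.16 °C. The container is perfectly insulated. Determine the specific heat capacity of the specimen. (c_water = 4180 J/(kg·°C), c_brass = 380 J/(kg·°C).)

Let T be the final temperature. ΣQ_i = 0:
0.09431×c×(24.16 − 327.6) + 0.1773×4180×(24.16 − 16.23) + 0.2661×380×(24.16 − 16.23) = 0
-28.62 c = -6678.9
c = -6678.9/-28.62 ≈ 233.4 J/(kg·°C)

c ≈ 233 J/(kg·°C)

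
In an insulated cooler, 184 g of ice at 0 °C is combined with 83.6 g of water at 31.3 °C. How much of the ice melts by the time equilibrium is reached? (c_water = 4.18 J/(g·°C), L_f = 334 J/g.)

Heat available from the water dropping to 0 °C: 83.6×4.18×31.3 = 10938 J.
To melt every bit of ice: 184×334 = 61456 J.
10938 J < 61456 J, so only part of the ice melts and the system sits at 0 °C.
Mass melted = 10938/334 ≈ 32.75 g.

m_melted ≈ 32.7 g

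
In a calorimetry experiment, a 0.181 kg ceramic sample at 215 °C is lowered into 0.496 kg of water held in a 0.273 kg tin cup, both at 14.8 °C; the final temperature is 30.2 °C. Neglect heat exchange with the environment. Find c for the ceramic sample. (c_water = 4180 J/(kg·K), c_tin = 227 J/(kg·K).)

c ≈ 983 J/(kg·K)

Conservation of energy gives ΣQ = 0:
0.181×c×(30.2 − 215) + 0.496×4180×(30.2 − 14.8) + 0.273×227×(30.2 − 14.8) = 0
-33.45 c = -32883
c = -32883/-33.45 ≈ 983.1 J/(kg·K)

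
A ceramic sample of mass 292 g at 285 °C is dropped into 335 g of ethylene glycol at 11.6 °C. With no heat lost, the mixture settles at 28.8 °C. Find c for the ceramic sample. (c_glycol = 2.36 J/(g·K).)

m_s c (T_s − T_f) = m_glycol c_glycol (T_f − T_0):
292×c×(285 − 28.8) = 335×2.36×(28.8 − 11.6)
74810 c = 13598  ⇒  c ≈ 0.1818 J/(g·K)

c ≈ 0.182 J/(g·K)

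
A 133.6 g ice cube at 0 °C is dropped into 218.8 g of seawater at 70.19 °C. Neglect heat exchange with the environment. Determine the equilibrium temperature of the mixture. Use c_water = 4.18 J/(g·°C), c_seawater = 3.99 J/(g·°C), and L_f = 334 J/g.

T_f ≈ 11.6 °C

Sum of m c ΔT and latent-heat terms is zero:
latent heat to melt: 133.6×334 = 44622
  meltwater 0→T: 133.6×4.18×T = 558.45 T
  seawater cools: 218.8×3.99×(T − 70.19) = 873.01(T − 70.19)
1431.5 T = 61277 − 44622 = 16654
T ≈ 11.63 °C (positive, so assuming full melt was valid).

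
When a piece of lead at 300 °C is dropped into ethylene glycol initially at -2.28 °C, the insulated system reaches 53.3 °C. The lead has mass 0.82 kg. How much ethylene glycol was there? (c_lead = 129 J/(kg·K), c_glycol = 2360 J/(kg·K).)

|Q_lead| = |Q_glycol|:
0.82·129·(300 − 53.3) = m·2360·(53.3 − (-2.28))
131169 m = 26096  ⇒  m ≈ 0.1989 kg

m ≈ 0.199 kg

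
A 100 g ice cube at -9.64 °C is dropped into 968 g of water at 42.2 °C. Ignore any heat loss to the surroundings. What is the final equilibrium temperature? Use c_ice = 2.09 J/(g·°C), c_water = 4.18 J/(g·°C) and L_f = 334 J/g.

T_f ≈ 30.3 °C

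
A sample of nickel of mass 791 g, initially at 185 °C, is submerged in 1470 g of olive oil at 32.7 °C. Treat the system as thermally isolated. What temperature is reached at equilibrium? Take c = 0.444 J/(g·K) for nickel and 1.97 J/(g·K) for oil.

T_f is the heat-capacity-weighted average of the initial temperatures:
T_f = (351.2·185 + 2895.9·32.7) / (351.2 + 2895.9)
    = 159669 / 3247.1 ≈ 49.17 °C

T_f ≈ 49.2 °C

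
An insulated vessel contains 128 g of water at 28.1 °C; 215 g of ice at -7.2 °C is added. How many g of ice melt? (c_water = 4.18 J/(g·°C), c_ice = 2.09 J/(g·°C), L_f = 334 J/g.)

Heat available from the water dropping to 0 °C: 128·4.18·28.1 = 15035 J.
Warming the ice to 0 °C takes 215·2.09·7.2 = 3235.3 J, leaving 11799 J for melting.
Melting all 215 g of ice would need 215·334 = 71810 J.
11799 J < 71810 J, so only part of the ice melts and the system sits at 0 °C.
m_melted·334 = 11799  ⇒  m_melted ≈ 35.33 g.

m_melted ≈ 35.3 g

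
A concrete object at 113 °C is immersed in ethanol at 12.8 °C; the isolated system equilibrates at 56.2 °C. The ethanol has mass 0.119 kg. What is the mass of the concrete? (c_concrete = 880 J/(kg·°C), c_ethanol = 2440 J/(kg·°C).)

|Q_concrete| = |Q_ethanol|:
m·880·(113 − 56.2) = 0.119·2440·(56.2 − 12.8)
49984 m = 12602  ⇒  m ≈ 0.2521 kg

m ≈ 0.252 kg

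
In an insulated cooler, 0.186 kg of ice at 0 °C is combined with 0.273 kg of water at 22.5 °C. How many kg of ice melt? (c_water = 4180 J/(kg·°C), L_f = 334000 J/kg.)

Cooling the water to 0 °C releases 0.273·4180·22.5 = 25676 J.
To melt every bit of ice: 0.186·334000 = 62124 J.
That's not enough to melt it all — equilibrium is at 0 °C with ice remaining.
m_melt = 25676 / L_f = 0.07687 kg.

m_melted ≈ 0.0769 kg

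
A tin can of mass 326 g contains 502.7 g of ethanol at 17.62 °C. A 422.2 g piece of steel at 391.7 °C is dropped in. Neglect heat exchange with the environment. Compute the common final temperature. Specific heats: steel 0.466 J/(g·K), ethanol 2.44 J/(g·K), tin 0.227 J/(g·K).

T_f = Σ m_i c_i T_i / Σ m_i c_i:
T_f = (196.75*391.7 + 1226.6*17.62 + 74*17.62) / (196.75 + 1226.6 + 74)
    = 99981 / 1497.3 ≈ 66.77 °C

T_f ≈ 66.8 °C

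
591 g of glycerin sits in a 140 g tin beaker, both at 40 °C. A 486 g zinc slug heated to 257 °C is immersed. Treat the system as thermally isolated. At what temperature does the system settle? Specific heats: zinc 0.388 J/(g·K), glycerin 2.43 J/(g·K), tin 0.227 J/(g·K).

T_f ≈ 64.7 °C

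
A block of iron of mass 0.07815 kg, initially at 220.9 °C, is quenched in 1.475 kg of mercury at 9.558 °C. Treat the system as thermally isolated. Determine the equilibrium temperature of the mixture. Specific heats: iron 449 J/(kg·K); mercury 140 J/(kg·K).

Heat lost by the iron equals heat gained by the mercury:
0.07815*449*(220.9 − T) = 1.475*140*(T − 9.558)
35.09(220.9 − T) = 206.5(T − 9.558)
241.59 T = 9725  ⇒  T ≈ 40.25 °C

T_f ≈ 40.3 °C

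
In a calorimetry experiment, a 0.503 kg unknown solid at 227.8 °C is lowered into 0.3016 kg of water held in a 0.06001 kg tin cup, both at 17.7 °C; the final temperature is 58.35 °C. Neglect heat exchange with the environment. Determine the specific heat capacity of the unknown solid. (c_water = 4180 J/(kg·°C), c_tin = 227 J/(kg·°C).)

c ≈ 608 J/(kg·°C)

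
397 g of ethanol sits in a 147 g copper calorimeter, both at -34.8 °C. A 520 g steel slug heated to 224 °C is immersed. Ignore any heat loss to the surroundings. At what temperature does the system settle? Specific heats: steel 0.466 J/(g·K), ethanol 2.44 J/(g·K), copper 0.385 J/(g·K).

Net heat exchanged in the isolated system is zero:
520×0.466×(T − 224) + 397×2.44×(T − (-34.8)) + 147×0.385×(T − (-34.8)) = 0
(242.32 + 968.68 + 56.59) T = 242.32×224 + 968.68×(-34.8) + 56.59×(-34.8)
T = 18600 / 1267.6 = 14.7 °C

T_f ≈ 14.7 °C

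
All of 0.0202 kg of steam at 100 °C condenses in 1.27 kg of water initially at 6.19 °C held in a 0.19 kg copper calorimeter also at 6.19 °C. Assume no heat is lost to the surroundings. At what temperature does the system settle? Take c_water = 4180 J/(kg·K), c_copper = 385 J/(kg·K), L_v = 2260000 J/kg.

T_f ≈ 16.0 °C

Conservation of energy gives ΣQ = 0:
steam→water at 100 °C releases m L_v = 0.0202·2260000 = 45652; condensed water 100 °C→T: 84.44(T − 100); water warms: 1.27·4180·(T − 6.19) = 5308.6(T − 6.19); cup: 73.15(T − 6.19)
5466.2 T = 45652 + 8443.6 + 33313 = 87409
T ≈ 15.99 °C (< 100 °C, so full condensation is consistent).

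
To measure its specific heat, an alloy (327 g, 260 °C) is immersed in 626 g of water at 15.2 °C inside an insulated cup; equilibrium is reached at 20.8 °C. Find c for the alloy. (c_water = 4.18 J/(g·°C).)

c ≈ 0.187 J/(g·°C)

Energy conservation, ΣQ = 0:
327·c·(20.8 − 260) + 626·4.18·(20.8 − 15.2) = 0
-78218 c = -14653
c = -14653/-78218 ≈ 0.1873 J/(g·°C)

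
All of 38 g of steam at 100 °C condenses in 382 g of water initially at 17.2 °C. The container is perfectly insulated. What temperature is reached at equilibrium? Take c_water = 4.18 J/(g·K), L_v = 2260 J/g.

Energy conservation, ΣQ = 0:
latent heat released on condensation: 38×2260 = 85880
  condensate cools 100→T: 38×4.18×(T − 100) = 158.84(T − 100)
  water warms: 382×4.18×(T − 17.2) = 1596.8(T − 17.2)
1755.6 T = 85880 + 15884 + 27464 = 129228
T ≈ 73.61 °C (< 100 °C, so full condensation is consistent).

T_f ≈ 73.6 °C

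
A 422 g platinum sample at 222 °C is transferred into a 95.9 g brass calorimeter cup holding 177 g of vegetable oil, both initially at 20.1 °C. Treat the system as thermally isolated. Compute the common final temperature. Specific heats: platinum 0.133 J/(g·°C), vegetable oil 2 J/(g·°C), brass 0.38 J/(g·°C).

T_f ≈ 45.5 °C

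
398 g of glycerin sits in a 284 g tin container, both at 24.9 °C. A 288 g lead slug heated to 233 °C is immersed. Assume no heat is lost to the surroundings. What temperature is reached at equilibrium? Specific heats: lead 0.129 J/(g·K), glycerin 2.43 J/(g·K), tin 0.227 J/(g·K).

T_f ≈ 32.1 °C

Setting the total heat transfer to zero:
288×0.129×(T − 233) + 398×2.43×(T − 24.9) + 284×0.227×(T − 24.9) = 0
(37.15 + 967.14 + 64.47) T = 37.15×233 + 967.14×24.9 + 64.47×24.9
T = 34343/1068.8 ≈ 32.13 °C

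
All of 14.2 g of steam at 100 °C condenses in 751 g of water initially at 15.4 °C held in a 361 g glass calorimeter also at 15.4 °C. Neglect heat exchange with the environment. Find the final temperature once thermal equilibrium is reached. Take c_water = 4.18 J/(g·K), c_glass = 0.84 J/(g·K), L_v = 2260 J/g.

T_f ≈ 26.0 °C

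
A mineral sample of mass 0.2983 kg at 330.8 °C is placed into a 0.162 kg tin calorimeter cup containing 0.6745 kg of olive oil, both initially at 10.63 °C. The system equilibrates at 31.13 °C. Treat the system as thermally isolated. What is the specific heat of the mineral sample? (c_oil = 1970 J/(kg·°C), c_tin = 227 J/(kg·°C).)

Conservation of energy gives ΣQ = 0:
0.2983·c·(31.13 − 330.8) + 0.6745·1970·(31.13 − 10.63) + 0.162·227·(31.13 − 10.63) = 0
-89.39 c = -27994
c = -27994/-89.39 ≈ 313.2 J/(kg·°C)

c ≈ 313 J/(kg·°C)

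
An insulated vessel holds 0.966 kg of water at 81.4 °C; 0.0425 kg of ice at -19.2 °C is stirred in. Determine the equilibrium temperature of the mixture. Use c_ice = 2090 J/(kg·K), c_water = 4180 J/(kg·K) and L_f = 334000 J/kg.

T_f ≈ 74.2 °C

Heat gained plus heat lost sum to zero:
warm ice to 0 °C: 0.0425×2090×(0 − (-19.2)) = 1705.4
  fusion: m_ice L_f = 0.0425×334000 = 14195
  warm the meltwater: 177.65 T
  water cools: 0.966×4180×(T − 81.4) = 4037.9(T − 81.4)
4215.5 T = 328683 − 15900 = 312783
T ≈ 74.20 °C. Since T > 0 °C, the all-ice-melts assumption holds.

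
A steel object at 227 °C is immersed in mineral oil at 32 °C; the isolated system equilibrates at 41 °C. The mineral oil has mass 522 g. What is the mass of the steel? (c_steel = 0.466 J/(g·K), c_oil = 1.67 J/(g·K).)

m ≈ 90.5 g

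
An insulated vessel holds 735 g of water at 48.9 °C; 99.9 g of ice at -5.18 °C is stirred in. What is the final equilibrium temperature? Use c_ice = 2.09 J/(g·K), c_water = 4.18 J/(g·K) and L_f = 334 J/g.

Heat gained plus heat lost sum to zero:
ice -5.18→0 °C: 99.9×2.09×5.18 = 1081.5
  melt ice: 99.9×334 = 33367
  warm the meltwater: 417.58 T
  water: 3072.3(T − 48.9)
3489.9 T = 150235 − 34448 = 115787
T ≈ 33.18 °C. Since T > 0 °C, the all-ice-melts assumption holds.

T_f ≈ 33.2 °C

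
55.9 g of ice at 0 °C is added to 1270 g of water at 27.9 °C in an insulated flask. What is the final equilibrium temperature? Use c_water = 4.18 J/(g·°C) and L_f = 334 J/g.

T_f ≈ 23.4 °C

Setting the total heat transfer to zero:
fusion: m_ice L_f = 55.9·334 = 18671; warm the meltwater: 233.66 T; water: 5308.6(T − 27.9)
5542.3 T = 148110 − 18671 = 129439
T ≈ 23.35 °C (positive, so assuming full melt was valid).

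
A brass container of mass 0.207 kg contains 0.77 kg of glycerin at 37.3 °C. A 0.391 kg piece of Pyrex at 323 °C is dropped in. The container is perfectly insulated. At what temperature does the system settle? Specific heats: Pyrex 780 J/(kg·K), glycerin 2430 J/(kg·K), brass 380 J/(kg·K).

T_f ≈ 75.9 °C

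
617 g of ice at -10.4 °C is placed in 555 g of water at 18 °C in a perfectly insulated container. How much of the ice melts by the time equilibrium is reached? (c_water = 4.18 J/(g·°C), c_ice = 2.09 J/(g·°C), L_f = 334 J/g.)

m_melted ≈ 84.9 g

Cooling the water to 0 °C releases 555×4.18×18 = 41758 J.
Of that, 617×2.09×10.4 = 13411 J goes to bring the ice to 0 °C, leaving 28347 J.
Fully melting the ice requires m_ice L_f = 617×334 = 206078 J.
28347 J < 206078 J, so only part of the ice melts and the system sits at 0 °C.
m_melted×334 = 28347  ⇒  m_melted ≈ 84.87 g.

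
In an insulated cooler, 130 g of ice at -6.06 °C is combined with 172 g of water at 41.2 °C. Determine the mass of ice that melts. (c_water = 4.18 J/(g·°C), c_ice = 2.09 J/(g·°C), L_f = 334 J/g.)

Water can give up m c ΔT = 172·4.18·41.2 = 29621 J before reaching 0 °C.
Of that, 130·2.09·6.06 = 1646.5 J goes to bring the ice to 0 °C, leaving 27975 J.
Melting all 130 g of ice would need 130·334 = 43420 J.
Since 27975 < 43420 J, not all the ice melts; equilibrium is at 0 °C.
Mass melted = 27975/334 ≈ 83.76 g.

m_melted ≈ 83.8 g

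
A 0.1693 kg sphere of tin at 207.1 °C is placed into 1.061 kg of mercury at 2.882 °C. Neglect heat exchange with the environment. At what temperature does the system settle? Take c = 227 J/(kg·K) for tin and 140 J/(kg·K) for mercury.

T_f ≈ 44.9 °C

Setting the total heat transfer to zero:
0.1693*227*(T − 207.1) + 1.061*140*(T − 2.882) = 0
(38.43 + 148.54) T = 38.43*207.1 + 148.54*2.882
T = 8387.2 / 186.97 = 44.9 °C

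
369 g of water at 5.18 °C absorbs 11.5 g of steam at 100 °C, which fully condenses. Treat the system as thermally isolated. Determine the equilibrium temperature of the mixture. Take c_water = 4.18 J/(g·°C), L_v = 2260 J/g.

T_f ≈ 24.4 °C

Let T be the final temperature. ΣQ_i = 0:
condense steam: −11.5×2260 = −25990
  condensate cools 100→T: 11.5×4.18×(T − 100) = 48.07(T − 100)
  water warms: 369×4.18×(T − 5.18) = 1542.4(T − 5.18)
1590.5 T = 25990 + 4807 + 7989.7 = 38787
T ≈ 24.39 °C — below 100 °C, confirming all the steam condensed.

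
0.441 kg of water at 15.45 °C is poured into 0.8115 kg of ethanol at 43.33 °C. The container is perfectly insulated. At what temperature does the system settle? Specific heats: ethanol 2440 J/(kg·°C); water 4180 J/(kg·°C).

Set heat shed by the hot body equal to heat absorbed by the cold body:
0.8115×2440×(43.33 − T) = 0.441×4180×(T − 15.45)
1980.1(43.33 − T) = 1843.4(T − 15.45)
3823.4 T = 114276  ⇒  T ≈ 29.89 °C

T_f ≈ 29.9 °C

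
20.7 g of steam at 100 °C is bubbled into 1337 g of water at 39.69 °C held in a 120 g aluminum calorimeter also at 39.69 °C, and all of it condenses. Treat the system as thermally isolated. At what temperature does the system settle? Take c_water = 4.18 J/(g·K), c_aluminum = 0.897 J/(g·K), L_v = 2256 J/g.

T_f ≈ 48.7 °C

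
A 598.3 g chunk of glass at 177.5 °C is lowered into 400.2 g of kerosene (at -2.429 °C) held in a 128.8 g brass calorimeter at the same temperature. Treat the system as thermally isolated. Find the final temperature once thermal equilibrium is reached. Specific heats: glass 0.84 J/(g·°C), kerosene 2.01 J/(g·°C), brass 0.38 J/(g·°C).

Taking heat into each body as positive, Σ m c ΔT = 0:
598.3*0.84*(T − 177.5) + 400.2*2.01*(T − (-2.429)) + 128.8*0.38*(T − (-2.429)) = 0
1355.9 T = 87134
T ≈ 64.26 °C

T_f ≈ 64.3 °C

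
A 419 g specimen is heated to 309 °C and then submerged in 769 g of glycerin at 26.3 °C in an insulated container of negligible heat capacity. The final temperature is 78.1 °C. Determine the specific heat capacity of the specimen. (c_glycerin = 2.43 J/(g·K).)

Let T be the final temperature. ΣQ_i = 0:
419×c×(78.1 − 309) + 769×2.43×(78.1 − 26.3) = 0
-96747 c = -96797
c = -96797/-96747 ≈ 1.001 J/(g·K)

c ≈ 1 J/(g·K)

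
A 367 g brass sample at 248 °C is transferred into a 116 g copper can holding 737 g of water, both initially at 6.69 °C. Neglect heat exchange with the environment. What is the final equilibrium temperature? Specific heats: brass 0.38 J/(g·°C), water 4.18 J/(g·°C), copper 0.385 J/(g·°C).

T_f ≈ 17.0 °C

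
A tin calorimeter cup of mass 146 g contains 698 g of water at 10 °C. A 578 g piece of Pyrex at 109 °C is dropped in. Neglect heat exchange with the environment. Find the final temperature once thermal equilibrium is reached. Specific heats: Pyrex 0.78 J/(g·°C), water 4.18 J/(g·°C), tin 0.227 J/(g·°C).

Taking heat into each body as positive, Σ m c ΔT = 0:
578·0.78·(T − 109) + 698·4.18·(T − 10) + 146·0.227·(T − 10) = 0
450.84(T − 109) + 2917.6(T − 10) + 33.14(T − 10) = 0
3401.6 T = 78649
T = 78649/3401.6 ≈ 23.12 °C

T_f ≈ 23.1 °C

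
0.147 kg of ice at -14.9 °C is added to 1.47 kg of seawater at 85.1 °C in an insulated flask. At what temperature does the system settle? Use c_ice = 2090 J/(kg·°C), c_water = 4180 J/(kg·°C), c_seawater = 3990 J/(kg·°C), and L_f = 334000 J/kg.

T_f ≈ 68.7 °C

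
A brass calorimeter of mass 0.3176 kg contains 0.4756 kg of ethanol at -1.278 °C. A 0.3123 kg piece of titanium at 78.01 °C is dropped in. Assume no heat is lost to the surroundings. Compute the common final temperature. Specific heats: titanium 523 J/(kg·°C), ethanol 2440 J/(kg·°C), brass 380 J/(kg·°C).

Net heat exchanged in the isolated system is zero:
0.3123·523·(T − 78.01) + 0.4756·2440·(T − (-1.278)) + 0.3176·380·(T − (-1.278)) = 0
163.33(T − 78.01) + 1160.5(T − (-1.278)) + 120.69(T − (-1.278)) = 0
(163.33 + 1160.5 + 120.69) T = 163.33·78.01 + 1160.5·(-1.278) + 120.69·(-1.278)
T = 11104 / 1444.5 = 7.69 °C

T_f ≈ 7.7 °C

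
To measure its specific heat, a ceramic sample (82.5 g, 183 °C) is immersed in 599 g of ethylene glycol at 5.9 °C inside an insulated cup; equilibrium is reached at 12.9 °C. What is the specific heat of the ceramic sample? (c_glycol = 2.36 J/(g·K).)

c ≈ 0.705 J/(g·K)

Heat lost by the ceramic sample = heat gained by the glycol:
82.5×c×(183 − 12.9) = 599×2.36×(12.9 − 5.9)
14033 c = 9895.5  ⇒  c ≈ 0.7051 J/(g·K)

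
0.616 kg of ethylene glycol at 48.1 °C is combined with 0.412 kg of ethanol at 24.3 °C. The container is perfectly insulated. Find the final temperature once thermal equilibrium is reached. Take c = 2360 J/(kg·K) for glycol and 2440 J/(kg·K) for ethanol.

|Q_glycol| = |Q_ethanol|:
0.616×2360×(48.1 − T) = 0.412×2440×(T − 24.3)
1453.8(48.1 − T) = 1005.3(T − 24.3)
2459 T = 94354  ⇒  T ≈ 38.37 °C

T_f ≈ 38.4 °C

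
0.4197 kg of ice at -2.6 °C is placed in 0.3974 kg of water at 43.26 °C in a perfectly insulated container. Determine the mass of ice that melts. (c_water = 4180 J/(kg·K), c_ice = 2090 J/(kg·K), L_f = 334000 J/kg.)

Cooling the water to 0 °C releases 0.3974×4180×43.26 = 71861 J.
Warming the ice to 0 °C takes 0.4197×2090×2.6 = 2280.6 J, leaving 69580 J for melting.
To melt every bit of ice: 0.4197×334000 = 140180 J.
That's not enough to melt it all — equilibrium is at 0 °C with ice remaining.
Mass melted = 69580/334000 ≈ 0.2083 kg.

m_melted ≈ 0.208 kg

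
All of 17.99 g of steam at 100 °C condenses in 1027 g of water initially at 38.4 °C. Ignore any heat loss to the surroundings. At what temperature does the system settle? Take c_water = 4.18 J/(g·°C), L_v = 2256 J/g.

T_f ≈ 48.8 °C

Heat gained plus heat lost sum to zero:
condense steam: −17.99·2256 = −40585; condensed water 100 °C→T: 75.2(T − 100); original water: 4292.9(T − 38.4)
4368.1 T = 40585 + 7519.8 + 164846 = 212951
T ≈ 48.75 °C, under the boiling point, so the assumption holds.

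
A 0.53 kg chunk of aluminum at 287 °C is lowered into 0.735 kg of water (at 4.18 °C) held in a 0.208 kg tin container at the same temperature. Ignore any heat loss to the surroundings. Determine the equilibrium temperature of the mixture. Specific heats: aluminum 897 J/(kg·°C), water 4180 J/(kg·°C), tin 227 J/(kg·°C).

T_f ≈ 41.6 °C

Net heat exchanged in the isolated system is zero:
0.53·897·(T − 287) + 0.735·4180·(T − 4.18) + 0.208·227·(T − 4.18) = 0
475.41(T − 287) + 3072.3(T − 4.18) + 47.22(T − 4.18) = 0
3594.9 T = 149482
T = 149482 / 3594.9 = 41.6 °C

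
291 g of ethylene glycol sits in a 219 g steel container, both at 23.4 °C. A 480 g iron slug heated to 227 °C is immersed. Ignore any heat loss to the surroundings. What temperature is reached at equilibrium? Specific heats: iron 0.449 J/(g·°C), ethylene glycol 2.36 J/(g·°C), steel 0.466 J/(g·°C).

T_f ≈ 67.1 °C

T_f = Σ m_i c_i T_i / Σ m_i c_i:
T_f = (215.52*227 + 686.76*23.4 + 102.05*23.4) / (215.52 + 686.76 + 102.05)
    = 67381 / 1004.3 ≈ 67.09 °C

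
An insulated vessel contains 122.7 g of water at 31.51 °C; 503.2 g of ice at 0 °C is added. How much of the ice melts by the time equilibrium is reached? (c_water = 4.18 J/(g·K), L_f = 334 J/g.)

m_melted ≈ 48.4 g

Cooling the water to 0 °C releases 122.7·4.18·31.51 = 16161 J.
To melt every bit of ice: 503.2·334 = 168069 J.
Since 16161 < 168069 J, not all the ice melts; equilibrium is at 0 °C.
Mass melted = 16161/334 ≈ 48.39 g.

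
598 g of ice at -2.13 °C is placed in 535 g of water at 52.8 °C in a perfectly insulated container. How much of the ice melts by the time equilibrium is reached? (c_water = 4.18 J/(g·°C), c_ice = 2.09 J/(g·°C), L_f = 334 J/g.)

Water can give up m c ΔT = 535·4.18·52.8 = 118077 J before reaching 0 °C.
Warming the ice to 0 °C takes 598·2.09·2.13 = 2662.1 J, leaving 115415 J for melting.
Melting all 598 g of ice would need 598·334 = 199732 J.
Since 115415 < 199732 J, not all the ice melts; equilibrium is at 0 °C.
Mass melted = 115415/334 ≈ 345.6 g.

m_melted ≈ 346 g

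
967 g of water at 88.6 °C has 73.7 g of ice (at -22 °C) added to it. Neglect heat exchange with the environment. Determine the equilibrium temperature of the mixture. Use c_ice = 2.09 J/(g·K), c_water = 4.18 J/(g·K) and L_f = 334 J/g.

Net heat exchanged in the isolated system is zero:
ice -22→0 °C: 73.7×2.09×22 = 3388.7
  fusion: m_ice L_f = 73.7×334 = 24616
  warm the meltwater: 308.07 T
  water: 4042.1(T − 88.6)
4350.1 T = 358127 − 28005 = 330122
T ≈ 75.89 °C. Since T > 0 °C, the all-ice-melts assumption holds.

T_f ≈ 75.9 °C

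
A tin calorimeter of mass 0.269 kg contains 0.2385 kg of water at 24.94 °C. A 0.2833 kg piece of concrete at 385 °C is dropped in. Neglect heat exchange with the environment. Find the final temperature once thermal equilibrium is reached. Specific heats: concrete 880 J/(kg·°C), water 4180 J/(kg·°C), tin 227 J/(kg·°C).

Setting the total heat transfer to zero:
0.2833·880·(T − 385) + 0.2385·4180·(T − 24.94) + 0.269·227·(T − 24.94) = 0
(249.3 + 996.93 + 61.06) T = 249.3·385 + 996.93·24.94 + 61.06·24.94
T = 122368/1307.3 ≈ 93.60 °C

T_f ≈ 93.6 °C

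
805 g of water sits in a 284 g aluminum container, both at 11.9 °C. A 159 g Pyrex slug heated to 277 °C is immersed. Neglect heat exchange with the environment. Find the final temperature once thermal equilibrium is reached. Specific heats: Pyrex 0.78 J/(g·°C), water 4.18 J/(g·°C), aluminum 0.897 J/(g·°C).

Heat gained plus heat lost sum to zero:
159×0.78×(T − 277) + 805×4.18×(T − 11.9) + 284×0.897×(T − 11.9) = 0
124.02(T − 277) + 3364.9(T − 11.9) + 254.75(T − 11.9) = 0
3743.7 T = 77427
T = 77427/3743.7 ≈ 20.68 °C

T_f ≈ 20.7 °C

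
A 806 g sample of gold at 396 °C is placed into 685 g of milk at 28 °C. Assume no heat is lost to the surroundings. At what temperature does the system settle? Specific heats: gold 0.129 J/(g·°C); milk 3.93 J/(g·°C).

Conservation of energy gives ΣQ = 0:
806×0.129×(T − 396) + 685×3.93×(T − 28) = 0
(103.97 + 2692.1) T = 103.97×396 + 2692.1×28
T = 116551/2796 ≈ 41.68 °C

T_f ≈ 41.7 °C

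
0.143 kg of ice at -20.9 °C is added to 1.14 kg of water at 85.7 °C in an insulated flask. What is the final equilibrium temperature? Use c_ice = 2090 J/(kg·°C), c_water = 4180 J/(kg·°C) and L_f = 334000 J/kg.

T_f ≈ 66.1 °C

Heat gained plus heat lost sum to zero:
ice -20.9→0 °C: 0.143·2090·20.9 = 6246.4
  latent heat to melt: 0.143·334000 = 47762
  meltwater 0→T: 0.143·4180·T = 597.74 T
  water cools: 1.14·4180·(T − 85.7) = 4765.2(T − 85.7)
5362.9 T = 408378 − 54008 = 354369
T ≈ 66.08 °C (positive, so assuming full melt was valid).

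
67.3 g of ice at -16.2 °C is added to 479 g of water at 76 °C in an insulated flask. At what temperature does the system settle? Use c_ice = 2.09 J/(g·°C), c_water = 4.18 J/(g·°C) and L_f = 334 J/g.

Taking heat into each body as positive, Σ m c ΔT = 0:
warm ice to 0 °C: 67.3×2.09×(0 − (-16.2)) = 2278.6; melt ice: 67.3×334 = 22478; meltwater 0→T: 67.3×4.18×T = 281.31 T; water cools: 479×4.18×(T − 76) = 2002.2(T − 76)
2283.5 T = 152169 − 24757 = 127412
T ≈ 55.80 °C — above 0 °C, consistent with complete melting.

T_f ≈ 55.8 °C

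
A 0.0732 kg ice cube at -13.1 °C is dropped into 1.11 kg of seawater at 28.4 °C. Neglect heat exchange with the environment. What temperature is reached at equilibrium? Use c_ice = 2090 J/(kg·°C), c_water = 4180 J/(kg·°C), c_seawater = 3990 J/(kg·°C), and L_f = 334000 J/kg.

T_f ≈ 21.0 °C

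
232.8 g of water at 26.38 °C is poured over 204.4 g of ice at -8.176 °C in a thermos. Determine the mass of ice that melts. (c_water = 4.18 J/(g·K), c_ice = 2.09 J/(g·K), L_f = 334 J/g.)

Heat available from the water dropping to 0 °C: 232.8·4.18·26.38 = 25670 J.
Of that, 204.4·2.09·8.176 = 3492.8 J goes to bring the ice to 0 °C, leaving 22178 J.
Melting all 204.4 g of ice would need 204.4·334 = 68270 J.
22178 J < 68270 J, so only part of the ice melts and the system sits at 0 °C.
Mass melted = 22178/334 ≈ 66.4 g.

m_melted ≈ 66.4 g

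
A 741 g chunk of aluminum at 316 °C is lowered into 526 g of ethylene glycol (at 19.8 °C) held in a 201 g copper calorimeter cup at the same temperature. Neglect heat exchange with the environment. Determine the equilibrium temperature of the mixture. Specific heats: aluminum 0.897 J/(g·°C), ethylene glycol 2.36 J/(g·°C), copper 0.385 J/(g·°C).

T_f ≈ 119.1 °C

Net heat exchanged in the isolated system is zero:
741·0.897·(T − 316) + 526·2.36·(T − 19.8) + 201·0.385·(T − 19.8) = 0
664.68(T − 316) + 1241.4(T − 19.8) + 77.39(T − 19.8) = 0
(664.68 + 1241.4 + 77.39) T = 664.68·316 + 1241.4·19.8 + 77.39·19.8
T ≈ 119.06 °C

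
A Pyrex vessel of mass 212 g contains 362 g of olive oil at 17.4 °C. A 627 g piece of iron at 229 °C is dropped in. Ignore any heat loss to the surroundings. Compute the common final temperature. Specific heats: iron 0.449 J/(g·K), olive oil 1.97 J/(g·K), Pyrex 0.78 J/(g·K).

T_f ≈ 68.8 °C

Net heat exchanged in the isolated system is zero:
627×0.449×(T − 229) + 362×1.97×(T − 17.4) + 212×0.78×(T − 17.4) = 0
281.52(T − 229) + 713.14(T − 17.4) + 165.36(T − 17.4) = 0
(281.52 + 713.14 + 165.36) T = 281.52×229 + 713.14×17.4 + 165.36×17.4
T = 79755 / 1160 = 68.8 °C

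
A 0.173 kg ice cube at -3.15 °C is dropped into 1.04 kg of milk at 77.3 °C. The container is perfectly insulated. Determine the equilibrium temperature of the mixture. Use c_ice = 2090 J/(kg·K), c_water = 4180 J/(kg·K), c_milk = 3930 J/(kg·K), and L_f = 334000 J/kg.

T_f ≈ 53.4 °C

Taking heat into each body as positive, Σ m c ΔT = 0:
ice -3.15→0 °C: 0.173·2090·3.15 = 1138.9; fusion: m_ice L_f = 0.173·334000 = 57782; meltwater 0→T: 0.173·4180·T = 723.14 T; milk cools: 1.04·3930·(T − 77.3) = 4087.2(T − 77.3)
4810.3 T = 315941 − 58921 = 257020
T ≈ 53.43 °C (positive, so assuming full melt was valid).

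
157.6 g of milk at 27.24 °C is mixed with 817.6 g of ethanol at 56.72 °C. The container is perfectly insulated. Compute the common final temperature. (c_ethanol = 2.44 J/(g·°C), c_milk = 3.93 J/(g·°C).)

T_f ≈ 49.7 °C

Net heat exchanged in the isolated system is zero:
817.6·2.44·(T − 56.72) + 157.6·3.93·(T − 27.24) = 0
(1994.9 + 619.37) T = 1994.9·56.72 + 619.37·27.24
T = 130025 / 2614.3 = 49.7 °C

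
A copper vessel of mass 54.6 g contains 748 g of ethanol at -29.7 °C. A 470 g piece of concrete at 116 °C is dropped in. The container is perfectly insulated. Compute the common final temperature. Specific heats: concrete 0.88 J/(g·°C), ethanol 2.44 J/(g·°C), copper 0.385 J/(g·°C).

T_f is the heat-capacity-weighted average of the initial temperatures:
T_f = (413.6·116 + 1825.1·(-29.7) + 21.02·(-29.7)) / (413.6 + 1825.1 + 21.02)
    = -6852.8 / 2259.7 ≈ -3.03 °C

T_f ≈ -3.0 °C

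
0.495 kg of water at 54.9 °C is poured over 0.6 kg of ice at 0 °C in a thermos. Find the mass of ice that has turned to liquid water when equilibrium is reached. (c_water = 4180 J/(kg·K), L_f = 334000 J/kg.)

m_melted ≈ 0.34 kg

Cooling the water to 0 °C releases 0.495·4180·54.9 = 113594 J.
To melt every bit of ice: 0.6·334000 = 200400 J.
Since 113594 < 200400 J, not all the ice melts; equilibrium is at 0 °C.
Mass melted = 113594/334000 ≈ 0.3401 kg.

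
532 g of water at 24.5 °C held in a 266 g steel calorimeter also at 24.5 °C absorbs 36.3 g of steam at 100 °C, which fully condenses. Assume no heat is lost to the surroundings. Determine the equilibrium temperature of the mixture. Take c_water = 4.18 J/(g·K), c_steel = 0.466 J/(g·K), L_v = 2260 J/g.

T_f ≈ 61.9 °C

Heat gained plus heat lost sum to zero:
condense steam: −36.3×2260 = −82038; condensed water 100 °C→T: 151.73(T − 100); original water: 2223.8(T − 24.5); steel cup: 266×0.466×(T − 24.5) = 123.96(T − 24.5)
2499.4 T = 82038 + 15173 + 57519 = 154730
T ≈ 61.91 °C, under the boiling point, so the assumption holds.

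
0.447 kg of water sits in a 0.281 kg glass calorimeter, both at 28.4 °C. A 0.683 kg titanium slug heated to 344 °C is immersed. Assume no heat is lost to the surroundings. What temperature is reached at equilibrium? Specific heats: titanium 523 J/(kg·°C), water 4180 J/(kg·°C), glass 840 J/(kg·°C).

Conservation of energy gives ΣQ = 0:
0.683*523*(T − 344) + 0.447*4180*(T − 28.4) + 0.281*840*(T − 28.4) = 0
2461.7 T = 182648
T = 182648/2461.7 ≈ 74.20 °C

T_f ≈ 74.2 °C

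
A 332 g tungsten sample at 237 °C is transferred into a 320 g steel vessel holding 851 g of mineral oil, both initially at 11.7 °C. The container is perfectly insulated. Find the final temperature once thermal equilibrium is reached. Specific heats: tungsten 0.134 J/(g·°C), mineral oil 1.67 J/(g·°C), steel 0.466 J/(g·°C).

T_f ≈ 17.9 °C

Setting the total heat transfer to zero:
332*0.134*(T − 237) + 851*1.67*(T − 11.7) + 320*0.466*(T − 11.7) = 0
44.49(T − 237) + 1421.2(T − 11.7) + 149.12(T − 11.7) = 0
(44.49 + 1421.2 + 149.12) T = 44.49*237 + 1421.2*11.7 + 149.12*11.7
T = 28916 / 1614.8 = 17.9 °C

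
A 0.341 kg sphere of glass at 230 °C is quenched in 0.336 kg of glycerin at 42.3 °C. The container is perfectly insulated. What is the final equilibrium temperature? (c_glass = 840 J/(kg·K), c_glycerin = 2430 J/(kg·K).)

T_f ≈ 91.0 °C

Setting the total heat transfer to zero:
0.341*840*(T − 230) + 0.336*2430*(T − 42.3) = 0
1102.9 T = 100418
T = 100418 / 1102.9 = 91 °C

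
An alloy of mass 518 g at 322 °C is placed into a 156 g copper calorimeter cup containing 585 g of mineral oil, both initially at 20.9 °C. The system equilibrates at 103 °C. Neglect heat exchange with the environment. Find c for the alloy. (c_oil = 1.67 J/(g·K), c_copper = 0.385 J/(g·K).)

c ≈ 0.751 J/(g·K)

Let T be the final temperature. ΣQ_i = 0:
518×c×(103 − 322) + 585×1.67×(103 − 20.9) + 156×0.385×(103 − 20.9) = 0
-113442 c = -85139
c = -85139/-113442 ≈ 0.7505 J/(g·K)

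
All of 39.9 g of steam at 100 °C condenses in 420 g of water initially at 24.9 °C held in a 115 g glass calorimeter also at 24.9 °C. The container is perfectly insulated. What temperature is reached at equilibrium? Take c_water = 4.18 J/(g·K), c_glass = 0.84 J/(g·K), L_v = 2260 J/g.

T_f ≈ 75.8 °C

Setting the total heat transfer to zero:
condense steam: −39.9×2260 = −90174
  condensed water 100 °C→T: 166.78(T − 100)
  original water: 1755.6(T − 24.9)
  cup: 96.6(T − 24.9)
2019 T = 90174 + 16678 + 46120 = 152972
T ≈ 75.77 °C (< 100 °C, so full condensation is consistent).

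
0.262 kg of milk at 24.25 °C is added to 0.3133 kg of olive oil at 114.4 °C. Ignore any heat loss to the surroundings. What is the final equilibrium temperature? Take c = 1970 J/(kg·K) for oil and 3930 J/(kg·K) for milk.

T_f ≈ 58.0 °C

With ΣQ=0 the equilibrium temperature is the m·c-weighted mean:
T_f = (617.2·114.4 + 1029.7·24.25) / (617.2 + 1029.7)
    = 95577 / 1646.9 ≈ 58.04 °C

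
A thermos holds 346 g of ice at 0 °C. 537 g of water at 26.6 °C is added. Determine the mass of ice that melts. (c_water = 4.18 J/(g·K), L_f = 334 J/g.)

m_melted ≈ 179 g

Water can give up m c ΔT = 537·4.18·26.6 = 59708 J before reaching 0 °C.
Melting all 346 g of ice would need 346·334 = 115564 J.
59708 J < 115564 J, so only part of the ice melts and the system sits at 0 °C.
Mass melted = 59708/334 ≈ 178.8 g.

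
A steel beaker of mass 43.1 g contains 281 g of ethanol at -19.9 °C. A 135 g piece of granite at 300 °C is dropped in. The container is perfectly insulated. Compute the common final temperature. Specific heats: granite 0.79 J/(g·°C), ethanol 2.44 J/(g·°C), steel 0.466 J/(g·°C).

T_f ≈ 22.1 °C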